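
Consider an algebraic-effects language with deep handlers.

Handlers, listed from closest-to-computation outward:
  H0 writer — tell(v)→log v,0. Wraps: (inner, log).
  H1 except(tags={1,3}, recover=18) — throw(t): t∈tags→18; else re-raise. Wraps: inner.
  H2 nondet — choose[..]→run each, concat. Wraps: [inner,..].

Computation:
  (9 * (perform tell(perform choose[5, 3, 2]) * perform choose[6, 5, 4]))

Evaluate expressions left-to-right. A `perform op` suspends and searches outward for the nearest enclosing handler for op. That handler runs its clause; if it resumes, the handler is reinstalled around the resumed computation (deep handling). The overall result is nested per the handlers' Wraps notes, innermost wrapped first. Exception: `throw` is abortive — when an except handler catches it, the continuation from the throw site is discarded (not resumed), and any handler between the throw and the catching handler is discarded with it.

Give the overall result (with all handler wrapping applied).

Answer: [(0, (5)), (0, (5)), (0, (5)), (0, (3)), (0, (3)), (0, (3)), (0, (2)), (0, (2)), (0, (2))]

Evaluation trace:
choose[5, 3, 2] @ H2
  branch[0] choose=5:
    tell(5) @ H0 ⇒ log+=5
    choose[6, 5, 4] @ H2
      branch[0] choose=6:
        H0 returns (0, (5))
        H1 returns (0, (5))
        H2 returns [(0, (5))]
      branch[1] choose=5:
        H0 returns (0, (5))
        H1 returns (0, (5))
        H2 returns [(0, (5))]
      branch[2] choose=4:
        H0 returns (0, (5))
        H1 returns (0, (5))
        H2 returns [(0, (5))]
  branch[1] choose=3:
    tell(3) @ H0 ⇒ log+=3
    choose[6, 5, 4] @ H2
      branch[0] choose=6:
        H0 returns (0, (3))
        H1 returns (0, (3))
        H2 returns [(0, (3))]
      branch[1] choose=5:
        H0 returns (0, (3))
        H1 returns (0, (3))
        H2 returns [(0, (3))]
      branch[2] choose=4:
        H0 returns (0, (3))
        H1 returns (0, (3))
        H2 returns [(0, (3))]
  branch[2] choose=2:
    tell(2) @ H0 ⇒ log+=2
    choose[6, 5, 4] @ H2
      branch[0] choose=6:
        H0 returns (0, (2))
        H1 returns (0, (2))
        H2 returns [(0, (2))]
      branch[1] choose=5:
        H0 returns (0, (2))
        H1 returns (0, (2))
        H2 returns [(0, (2))]
      branch[2] choose=4:
        H0 returns (0, (2))
        H1 returns (0, (2))
        H2 returns [(0, (2))]
= [(0, (5)), (0, (5)), (0, (5)), (0, (3)), (0, (3)), (0, (3)), (0, (2)), (0, (2)), (0, (2))]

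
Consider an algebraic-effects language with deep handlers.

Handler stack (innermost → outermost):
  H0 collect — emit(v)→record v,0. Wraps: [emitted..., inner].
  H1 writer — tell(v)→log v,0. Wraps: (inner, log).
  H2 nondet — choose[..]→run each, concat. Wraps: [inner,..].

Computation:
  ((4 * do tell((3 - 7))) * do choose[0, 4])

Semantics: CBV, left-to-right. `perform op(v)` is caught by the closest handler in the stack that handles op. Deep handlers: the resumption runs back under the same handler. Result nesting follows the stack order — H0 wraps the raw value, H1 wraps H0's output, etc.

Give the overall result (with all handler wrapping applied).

Step-by-step:
tell(-4) @ H1 ⇒ log+=-4
choose[0, 4] @ H2
  branch[0] choose=0:
    H0 returns [0]
    H1 returns ([0], (-4))
    H2 returns [([0], (-4))]
  branch[1] choose=4:
    H0 returns [0]
    H1 returns ([0], (-4))
    H2 returns [([0], (-4))]
= [([0], (-4)), ([0], (-4))]

Answer: [([0], (-4)), ([0], (-4))]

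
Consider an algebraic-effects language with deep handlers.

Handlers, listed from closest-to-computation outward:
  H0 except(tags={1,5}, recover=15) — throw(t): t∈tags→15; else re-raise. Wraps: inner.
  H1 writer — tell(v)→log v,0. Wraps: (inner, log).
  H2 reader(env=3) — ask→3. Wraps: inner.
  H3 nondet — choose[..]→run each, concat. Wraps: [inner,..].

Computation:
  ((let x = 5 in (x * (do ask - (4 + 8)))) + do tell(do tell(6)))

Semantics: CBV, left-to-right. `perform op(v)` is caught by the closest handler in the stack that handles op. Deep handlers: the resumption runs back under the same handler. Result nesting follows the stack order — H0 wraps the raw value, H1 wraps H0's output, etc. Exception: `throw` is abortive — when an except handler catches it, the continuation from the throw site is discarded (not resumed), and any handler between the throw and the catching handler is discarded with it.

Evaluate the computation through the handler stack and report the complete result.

Answer: [(-45, (6, 0))]

Evaluation trace:
ask @ H2 ⇒ 3
tell(6) @ H1 ⇒ log+=6
tell(0) @ H1 ⇒ log+=0
H0 returns -45
H1 returns (-45, (6, 0))
H2 returns (-45, (6, 0))
H3 returns [(-45, (6, 0))]
= [(-45, (6, 0))]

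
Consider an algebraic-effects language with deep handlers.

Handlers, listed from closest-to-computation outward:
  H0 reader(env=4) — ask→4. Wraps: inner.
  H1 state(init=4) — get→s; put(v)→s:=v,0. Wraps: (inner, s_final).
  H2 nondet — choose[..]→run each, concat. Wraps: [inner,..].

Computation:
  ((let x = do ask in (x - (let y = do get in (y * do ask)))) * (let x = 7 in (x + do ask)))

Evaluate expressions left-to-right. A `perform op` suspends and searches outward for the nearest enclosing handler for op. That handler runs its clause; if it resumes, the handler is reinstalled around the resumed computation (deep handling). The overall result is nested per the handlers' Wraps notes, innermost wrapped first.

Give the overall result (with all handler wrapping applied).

Evaluation trace:
ask @ H0 ⇒ 4
get @ H1 ⇒ 4
ask @ H0 ⇒ 4
ask @ H0 ⇒ 4
H0 returns -132
H1 returns (-132, 4)
H2 returns [(-132, 4)]
= [(-132, 4)]

Answer: [(-132, 4)]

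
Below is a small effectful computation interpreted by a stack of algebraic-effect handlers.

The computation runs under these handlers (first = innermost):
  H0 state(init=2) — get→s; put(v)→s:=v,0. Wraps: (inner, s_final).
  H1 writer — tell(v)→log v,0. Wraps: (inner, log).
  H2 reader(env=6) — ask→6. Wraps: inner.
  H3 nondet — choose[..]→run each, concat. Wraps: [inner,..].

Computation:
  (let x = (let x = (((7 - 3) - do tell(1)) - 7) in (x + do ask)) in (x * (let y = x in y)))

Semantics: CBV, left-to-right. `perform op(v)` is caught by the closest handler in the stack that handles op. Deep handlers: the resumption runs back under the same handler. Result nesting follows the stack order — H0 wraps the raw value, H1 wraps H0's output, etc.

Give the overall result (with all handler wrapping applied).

Answer: [((9, 2), (1))]

Step-by-step:
tell(1) @ H1 ⇒ log+=1
ask @ H2 ⇒ 6
H0 returns (9, 2)
H1 returns ((9, 2), (1))
H2 returns ((9, 2), (1))
H3 returns [((9, 2), (1))]
= [((9, 2), (1))]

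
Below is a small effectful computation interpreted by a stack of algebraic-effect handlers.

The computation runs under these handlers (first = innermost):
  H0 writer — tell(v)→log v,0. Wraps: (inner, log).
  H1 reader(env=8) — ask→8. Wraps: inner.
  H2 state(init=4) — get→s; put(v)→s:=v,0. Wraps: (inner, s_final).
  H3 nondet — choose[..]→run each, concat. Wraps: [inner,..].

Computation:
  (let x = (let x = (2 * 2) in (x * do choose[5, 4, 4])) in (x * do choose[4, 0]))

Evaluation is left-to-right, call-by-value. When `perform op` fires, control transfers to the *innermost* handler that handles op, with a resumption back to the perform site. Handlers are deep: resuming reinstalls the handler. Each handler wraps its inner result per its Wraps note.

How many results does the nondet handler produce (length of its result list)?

Answer: 6

Working:
choose[5, 4, 4] @ H3
  branch[0] choose=5:
    choose[4, 0] @ H3
      branch[0] choose=4:
        H0 returns (80, ())
        H1 returns (80, ())
        H2 returns ((80, ()), 4)
        H3 returns [((80, ()), 4)]
      branch[1] choose=0:
        H0 returns (0, ())
        H1 returns (0, ())
        H2 returns ((0, ()), 4)
        H3 returns [((0, ()), 4)]
  branch[1] choose=4:
    choose[4, 0] @ H3
      branch[0] choose=4:
        H0 returns (64, ())
        H1 returns (64, ())
        H2 returns ((64, ()), 4)
        H3 returns [((64, ()), 4)]
      branch[1] choose=0:
        H0 returns (0, ())
        H1 returns (0, ())
        H2 returns ((0, ()), 4)
        H3 returns [((0, ()), 4)]
  branch[2] choose=4:
    choose[4, 0] @ H3
      branch[0] choose=4:
        H0 returns (64, ())
        H1 returns (64, ())
        H2 returns ((64, ()), 4)
        H3 returns [((64, ()), 4)]
      branch[1] choose=0:
        H0 returns (0, ())
        H1 returns (0, ())
        H2 returns ((0, ()), 4)
        H3 returns [((0, ()), 4)]
= [((80, ()), 4), ((0, ()), 4), ((64, ()), 4), ((0, ()), 4), ((64, ()), 4), ((0, ()), 4)]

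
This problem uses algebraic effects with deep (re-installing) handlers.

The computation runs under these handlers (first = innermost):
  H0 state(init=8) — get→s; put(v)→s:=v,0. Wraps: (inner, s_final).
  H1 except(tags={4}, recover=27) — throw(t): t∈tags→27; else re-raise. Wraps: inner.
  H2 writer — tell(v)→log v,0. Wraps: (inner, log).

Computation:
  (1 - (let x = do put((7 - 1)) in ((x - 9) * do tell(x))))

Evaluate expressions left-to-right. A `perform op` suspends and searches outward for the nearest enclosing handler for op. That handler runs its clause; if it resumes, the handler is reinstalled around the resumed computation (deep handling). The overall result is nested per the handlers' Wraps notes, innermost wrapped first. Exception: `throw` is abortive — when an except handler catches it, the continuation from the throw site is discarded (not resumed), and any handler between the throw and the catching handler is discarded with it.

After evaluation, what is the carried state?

Answer: 6

Step-by-step:
put(6) @ H0 ⇒ s:=6
tell(0) @ H2 ⇒ log+=0
H0 returns (1, 6)
H1 returns (1, 6)
H2 returns ((1, 6), (0))
= ((1, 6), (0))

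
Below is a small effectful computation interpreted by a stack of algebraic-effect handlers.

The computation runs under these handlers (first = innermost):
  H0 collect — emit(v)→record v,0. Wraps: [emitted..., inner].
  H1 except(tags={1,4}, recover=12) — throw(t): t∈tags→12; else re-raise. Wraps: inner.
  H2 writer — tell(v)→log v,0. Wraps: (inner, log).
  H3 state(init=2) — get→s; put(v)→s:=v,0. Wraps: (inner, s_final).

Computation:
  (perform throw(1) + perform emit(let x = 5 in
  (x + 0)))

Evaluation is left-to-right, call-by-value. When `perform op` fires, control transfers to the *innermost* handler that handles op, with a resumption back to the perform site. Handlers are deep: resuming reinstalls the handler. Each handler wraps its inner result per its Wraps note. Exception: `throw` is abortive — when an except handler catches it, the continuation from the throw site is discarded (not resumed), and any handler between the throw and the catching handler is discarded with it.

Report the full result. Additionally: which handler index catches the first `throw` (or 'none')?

Step-by-step:
throw(1) @ H1 caught ⇒ 12
H2 returns (12, ())
H3 returns ((12, ()), 2)
= ((12, ()), 2)

Answer: ((12, ()), 2) ; first throw caught by: H1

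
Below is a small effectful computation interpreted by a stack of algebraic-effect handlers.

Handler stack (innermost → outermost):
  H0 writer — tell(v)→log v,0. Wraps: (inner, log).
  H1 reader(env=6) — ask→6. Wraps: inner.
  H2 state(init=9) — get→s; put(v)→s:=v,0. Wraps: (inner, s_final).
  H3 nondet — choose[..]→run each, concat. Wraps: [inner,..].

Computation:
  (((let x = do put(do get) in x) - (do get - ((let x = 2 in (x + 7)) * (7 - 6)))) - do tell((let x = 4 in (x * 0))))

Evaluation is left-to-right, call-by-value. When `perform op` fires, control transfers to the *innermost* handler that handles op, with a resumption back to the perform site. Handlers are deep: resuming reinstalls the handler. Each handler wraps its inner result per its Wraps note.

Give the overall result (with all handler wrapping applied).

Evaluation trace:
get @ H2 ⇒ 9
put(9) @ H2 ⇒ s:=9
get @ H2 ⇒ 9
tell(0) @ H0 ⇒ log+=0
H0 returns (0, (0))
H1 returns (0, (0))
H2 returns ((0, (0)), 9)
H3 returns [((0, (0)), 9)]
= [((0, (0)), 9)]

Answer: [((0, (0)), 9)]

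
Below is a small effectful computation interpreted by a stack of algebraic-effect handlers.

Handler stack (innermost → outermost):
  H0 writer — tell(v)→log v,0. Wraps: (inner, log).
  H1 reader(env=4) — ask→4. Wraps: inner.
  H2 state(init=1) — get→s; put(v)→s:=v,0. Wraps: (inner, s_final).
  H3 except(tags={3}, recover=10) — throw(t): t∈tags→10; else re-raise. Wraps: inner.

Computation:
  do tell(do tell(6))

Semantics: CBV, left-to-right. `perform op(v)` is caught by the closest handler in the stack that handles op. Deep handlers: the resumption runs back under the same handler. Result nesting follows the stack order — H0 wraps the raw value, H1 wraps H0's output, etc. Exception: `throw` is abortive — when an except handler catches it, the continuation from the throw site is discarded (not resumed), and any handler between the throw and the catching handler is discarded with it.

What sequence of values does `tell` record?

Evaluation trace:
tell(6) @ H0 ⇒ log+=6
tell(0) @ H0 ⇒ log+=0
H0 returns (0, (6, 0))
H1 returns (0, (6, 0))
H2 returns ((0, (6, 0)), 1)
H3 returns ((0, (6, 0)), 1)
= ((0, (6, 0)), 1)

Answer: (6, 0)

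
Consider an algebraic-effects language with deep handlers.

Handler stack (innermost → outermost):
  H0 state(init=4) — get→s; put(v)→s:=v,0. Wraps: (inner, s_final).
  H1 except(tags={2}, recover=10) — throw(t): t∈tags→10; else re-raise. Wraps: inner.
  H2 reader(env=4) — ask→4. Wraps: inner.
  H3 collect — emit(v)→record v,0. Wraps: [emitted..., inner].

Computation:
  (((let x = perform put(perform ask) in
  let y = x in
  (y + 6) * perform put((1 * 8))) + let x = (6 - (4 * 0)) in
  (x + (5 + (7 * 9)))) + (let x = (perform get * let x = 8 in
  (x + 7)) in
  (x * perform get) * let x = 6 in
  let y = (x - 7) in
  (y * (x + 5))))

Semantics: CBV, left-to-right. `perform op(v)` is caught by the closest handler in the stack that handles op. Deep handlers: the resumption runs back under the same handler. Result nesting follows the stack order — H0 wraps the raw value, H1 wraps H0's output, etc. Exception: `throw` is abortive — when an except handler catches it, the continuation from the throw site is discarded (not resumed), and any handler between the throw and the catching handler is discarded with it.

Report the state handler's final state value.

Answer: 8

Evaluation trace:
ask @ H2 ⇒ 4
put(4) @ H0 ⇒ s:=4
put(8) @ H0 ⇒ s:=8
get @ H0 ⇒ 8
get @ H0 ⇒ 8
H0 returns (-10486, 8)
H1 returns (-10486, 8)
H2 returns (-10486, 8)
H3 returns [(-10486, 8)]
= [(-10486, 8)]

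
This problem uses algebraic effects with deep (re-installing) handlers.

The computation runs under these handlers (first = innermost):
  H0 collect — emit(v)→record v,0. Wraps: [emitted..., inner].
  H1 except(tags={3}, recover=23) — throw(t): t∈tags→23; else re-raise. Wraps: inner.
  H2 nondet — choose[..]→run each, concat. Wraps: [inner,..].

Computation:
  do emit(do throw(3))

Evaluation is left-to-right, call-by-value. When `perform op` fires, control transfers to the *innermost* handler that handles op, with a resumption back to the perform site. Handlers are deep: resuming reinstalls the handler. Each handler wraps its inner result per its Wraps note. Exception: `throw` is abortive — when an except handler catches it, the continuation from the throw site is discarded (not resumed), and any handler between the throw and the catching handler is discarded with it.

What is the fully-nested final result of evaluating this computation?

Answer: [23]

Step-by-step:
throw(3) @ H1 caught ⇒ 23
H2 returns [23]
= [23]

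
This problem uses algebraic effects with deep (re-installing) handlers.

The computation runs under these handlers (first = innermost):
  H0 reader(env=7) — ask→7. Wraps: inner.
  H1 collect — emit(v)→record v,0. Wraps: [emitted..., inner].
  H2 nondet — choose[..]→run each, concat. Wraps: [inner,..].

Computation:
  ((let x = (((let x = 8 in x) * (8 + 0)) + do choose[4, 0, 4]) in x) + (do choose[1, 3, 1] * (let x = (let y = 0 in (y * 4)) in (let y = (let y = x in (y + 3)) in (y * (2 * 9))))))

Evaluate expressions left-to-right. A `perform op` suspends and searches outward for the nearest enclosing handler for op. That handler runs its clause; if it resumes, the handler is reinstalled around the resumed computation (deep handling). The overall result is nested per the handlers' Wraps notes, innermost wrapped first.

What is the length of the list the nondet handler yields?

Answer: 9

Evaluation trace:
choose[4, 0, 4] @ H2
  branch[0] choose=4:
    choose[1, 3, 1] @ H2
      branch[0] choose=1:
        H0 returns 122
        H1 returns [122]
        H2 returns [[122]]
      branch[1] choose=3:
        H0 returns 230
        H1 returns [230]
        H2 returns [[230]]
      branch[2] choose=1:
        H0 returns 122
        H1 returns [122]
        H2 returns [[122]]
  branch[1] choose=0:
    choose[1, 3, 1] @ H2
      branch[0] choose=1:
        H0 returns 118
        H1 returns [118]
        H2 returns [[118]]
      branch[1] choose=3:
        H0 returns 226
        H1 returns [226]
        H2 returns [[226]]
      branch[2] choose=1:
        H0 returns 118
        H1 returns [118]
        H2 returns [[118]]
  branch[2] choose=4:
    choose[1, 3, 1] @ H2
      branch[0] choose=1:
        H0 returns 122
        H1 returns [122]
        H2 returns [[122]]
      branch[1] choose=3:
        H0 returns 230
        H1 returns [230]
        H2 returns [[230]]
      branch[2] choose=1:
        H0 returns 122
        H1 returns [122]
        H2 returns [[122]]
= [[122], [230], [122], [118], [226], [118], [122], [230], [122]]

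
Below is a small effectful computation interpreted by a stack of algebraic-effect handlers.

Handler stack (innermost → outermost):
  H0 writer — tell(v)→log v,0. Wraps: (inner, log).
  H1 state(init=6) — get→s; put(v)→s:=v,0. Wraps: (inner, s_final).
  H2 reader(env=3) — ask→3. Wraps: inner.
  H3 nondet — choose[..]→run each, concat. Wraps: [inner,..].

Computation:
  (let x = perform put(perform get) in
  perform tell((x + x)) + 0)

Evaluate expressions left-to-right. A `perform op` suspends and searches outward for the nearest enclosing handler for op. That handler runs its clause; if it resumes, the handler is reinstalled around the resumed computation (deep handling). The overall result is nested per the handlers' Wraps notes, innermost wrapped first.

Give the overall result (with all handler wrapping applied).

Answer: [((0, (0)), 6)]

Evaluation trace:
get @ H1 ⇒ 6
put(6) @ H1 ⇒ s:=6
tell(0) @ H0 ⇒ log+=0
H0 returns (0, (0))
H1 returns ((0, (0)), 6)
H2 returns ((0, (0)), 6)
H3 returns [((0, (0)), 6)]
= [((0, (0)), 6)]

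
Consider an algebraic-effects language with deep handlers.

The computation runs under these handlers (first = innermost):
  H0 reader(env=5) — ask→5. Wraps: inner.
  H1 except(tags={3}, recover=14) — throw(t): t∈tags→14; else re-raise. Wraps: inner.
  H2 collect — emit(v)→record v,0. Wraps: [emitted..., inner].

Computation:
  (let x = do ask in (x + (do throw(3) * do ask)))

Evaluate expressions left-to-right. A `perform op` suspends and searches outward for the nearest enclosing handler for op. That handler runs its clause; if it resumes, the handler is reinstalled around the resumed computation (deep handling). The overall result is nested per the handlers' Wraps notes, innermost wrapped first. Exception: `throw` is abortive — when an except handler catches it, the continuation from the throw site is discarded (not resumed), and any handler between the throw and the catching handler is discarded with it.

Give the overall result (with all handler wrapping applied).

Step-by-step:
ask @ H0 ⇒ 5
throw(3) @ H1 caught ⇒ 14
H2 returns [14]
= [14]

Answer: [14]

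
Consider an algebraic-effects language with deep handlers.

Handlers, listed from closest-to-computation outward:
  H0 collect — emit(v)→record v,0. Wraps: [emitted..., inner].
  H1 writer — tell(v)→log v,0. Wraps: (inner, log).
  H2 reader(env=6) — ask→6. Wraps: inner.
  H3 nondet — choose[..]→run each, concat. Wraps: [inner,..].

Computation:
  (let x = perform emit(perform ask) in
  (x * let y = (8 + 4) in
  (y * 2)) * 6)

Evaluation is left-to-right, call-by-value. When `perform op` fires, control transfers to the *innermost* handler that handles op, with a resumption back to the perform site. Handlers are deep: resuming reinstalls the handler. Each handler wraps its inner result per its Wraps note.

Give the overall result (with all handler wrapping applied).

Working:
ask @ H2 ⇒ 6
emit(6) @ H0 ⇒ out+=6
H0 returns [6, 0]
H1 returns ([6, 0], ())
H2 returns ([6, 0], ())
H3 returns [([6, 0], ())]
= [([6, 0], ())]

Answer: [([6, 0], ())]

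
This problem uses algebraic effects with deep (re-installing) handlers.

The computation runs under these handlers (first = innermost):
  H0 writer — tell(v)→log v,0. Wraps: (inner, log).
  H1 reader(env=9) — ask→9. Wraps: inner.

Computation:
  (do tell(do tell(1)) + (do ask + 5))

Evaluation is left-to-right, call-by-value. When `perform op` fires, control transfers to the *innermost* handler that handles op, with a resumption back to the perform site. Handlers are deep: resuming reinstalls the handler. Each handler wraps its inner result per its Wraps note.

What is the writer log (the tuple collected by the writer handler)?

Answer: (1, 0)

Step-by-step:
tell(1) @ H0 ⇒ log+=1
tell(0) @ H0 ⇒ log+=0
ask @ H1 ⇒ 9
H0 returns (14, (1, 0))
H1 returns (14, (1, 0))
= (14, (1, 0))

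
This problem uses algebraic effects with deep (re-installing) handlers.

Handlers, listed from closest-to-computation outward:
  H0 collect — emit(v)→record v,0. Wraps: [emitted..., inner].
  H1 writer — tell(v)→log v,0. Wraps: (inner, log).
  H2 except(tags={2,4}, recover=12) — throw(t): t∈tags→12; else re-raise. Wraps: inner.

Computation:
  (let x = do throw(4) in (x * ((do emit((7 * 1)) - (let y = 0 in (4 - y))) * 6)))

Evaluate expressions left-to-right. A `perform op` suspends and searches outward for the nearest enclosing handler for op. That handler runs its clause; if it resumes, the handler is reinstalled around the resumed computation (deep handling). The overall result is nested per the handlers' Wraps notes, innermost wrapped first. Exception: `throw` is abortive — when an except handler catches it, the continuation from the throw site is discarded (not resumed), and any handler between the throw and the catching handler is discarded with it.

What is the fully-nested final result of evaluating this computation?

Answer: 12

Working:
throw(4) @ H2 caught ⇒ 12
= 12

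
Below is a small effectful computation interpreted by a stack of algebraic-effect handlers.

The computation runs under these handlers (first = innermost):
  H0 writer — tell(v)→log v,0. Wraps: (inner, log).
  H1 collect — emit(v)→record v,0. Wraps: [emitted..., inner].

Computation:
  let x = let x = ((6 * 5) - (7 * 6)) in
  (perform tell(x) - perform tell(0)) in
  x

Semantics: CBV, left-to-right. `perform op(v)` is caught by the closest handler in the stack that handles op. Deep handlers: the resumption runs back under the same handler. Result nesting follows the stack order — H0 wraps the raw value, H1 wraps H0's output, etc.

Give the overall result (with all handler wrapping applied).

Evaluation trace:
tell(-12) @ H0 ⇒ log+=-12
tell(0) @ H0 ⇒ log+=0
H0 returns (0, (-12, 0))
H1 returns [(0, (-12, 0))]
= [(0, (-12, 0))]

Answer: [(0, (-12, 0))]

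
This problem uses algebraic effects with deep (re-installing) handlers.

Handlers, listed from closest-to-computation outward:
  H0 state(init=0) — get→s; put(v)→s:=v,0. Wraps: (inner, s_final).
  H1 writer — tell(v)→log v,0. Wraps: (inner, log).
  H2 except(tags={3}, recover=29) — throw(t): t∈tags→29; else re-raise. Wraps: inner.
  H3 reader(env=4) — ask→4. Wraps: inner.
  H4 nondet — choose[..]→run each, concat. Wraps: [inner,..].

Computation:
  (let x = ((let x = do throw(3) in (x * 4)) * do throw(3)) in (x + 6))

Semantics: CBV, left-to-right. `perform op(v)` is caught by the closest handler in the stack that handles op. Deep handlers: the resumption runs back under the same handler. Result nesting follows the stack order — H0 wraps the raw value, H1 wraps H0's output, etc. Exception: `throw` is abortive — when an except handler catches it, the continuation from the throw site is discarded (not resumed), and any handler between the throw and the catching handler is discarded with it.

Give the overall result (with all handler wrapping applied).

Evaluation trace:
throw(3) @ H2 caught ⇒ 29
H3 returns 29
H4 returns [29]
= [29]

Answer: [29]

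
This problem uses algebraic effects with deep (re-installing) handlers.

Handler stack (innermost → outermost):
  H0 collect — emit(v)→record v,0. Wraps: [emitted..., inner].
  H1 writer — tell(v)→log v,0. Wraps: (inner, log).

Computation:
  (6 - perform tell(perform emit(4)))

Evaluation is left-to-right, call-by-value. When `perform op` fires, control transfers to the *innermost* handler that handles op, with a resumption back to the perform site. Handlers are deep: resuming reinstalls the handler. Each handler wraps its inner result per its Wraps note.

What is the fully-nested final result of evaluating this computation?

Answer: ([4, 6], (0))

Evaluation trace:
emit(4) @ H0 ⇒ out+=4
tell(0) @ H1 ⇒ log+=0
H0 returns [4, 6]
H1 returns ([4, 6], (0))
= ([4, 6], (0))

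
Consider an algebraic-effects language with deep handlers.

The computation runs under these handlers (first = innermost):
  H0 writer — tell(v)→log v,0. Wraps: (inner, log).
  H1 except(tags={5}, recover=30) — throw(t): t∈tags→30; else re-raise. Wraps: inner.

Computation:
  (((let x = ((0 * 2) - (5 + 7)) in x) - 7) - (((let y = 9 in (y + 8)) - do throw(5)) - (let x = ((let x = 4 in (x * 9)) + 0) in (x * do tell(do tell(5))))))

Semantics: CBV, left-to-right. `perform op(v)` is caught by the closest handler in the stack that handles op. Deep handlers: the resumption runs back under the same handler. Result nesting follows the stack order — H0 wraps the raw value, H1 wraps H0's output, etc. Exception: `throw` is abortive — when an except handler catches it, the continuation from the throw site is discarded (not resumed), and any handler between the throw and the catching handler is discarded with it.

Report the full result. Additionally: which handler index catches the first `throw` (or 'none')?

Answer: 30 ; first throw caught by: H1

Evaluation trace:
throw(5) @ H1 caught ⇒ 30
= 30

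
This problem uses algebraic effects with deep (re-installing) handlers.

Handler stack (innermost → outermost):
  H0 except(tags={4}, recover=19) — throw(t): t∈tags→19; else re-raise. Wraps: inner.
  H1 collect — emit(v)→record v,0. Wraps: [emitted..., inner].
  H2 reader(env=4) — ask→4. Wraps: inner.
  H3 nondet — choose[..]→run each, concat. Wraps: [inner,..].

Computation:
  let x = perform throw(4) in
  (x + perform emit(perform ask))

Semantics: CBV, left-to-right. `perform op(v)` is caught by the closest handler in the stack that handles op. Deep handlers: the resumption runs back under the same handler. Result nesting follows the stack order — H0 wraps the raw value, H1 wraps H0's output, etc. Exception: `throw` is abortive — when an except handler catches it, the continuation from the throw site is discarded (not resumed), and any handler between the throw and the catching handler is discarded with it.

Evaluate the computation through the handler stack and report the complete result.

Step-by-step:
throw(4) @ H0 caught ⇒ 19
H1 returns [19]
H2 returns [19]
H3 returns [[19]]
= [[19]]

Answer: [[19]]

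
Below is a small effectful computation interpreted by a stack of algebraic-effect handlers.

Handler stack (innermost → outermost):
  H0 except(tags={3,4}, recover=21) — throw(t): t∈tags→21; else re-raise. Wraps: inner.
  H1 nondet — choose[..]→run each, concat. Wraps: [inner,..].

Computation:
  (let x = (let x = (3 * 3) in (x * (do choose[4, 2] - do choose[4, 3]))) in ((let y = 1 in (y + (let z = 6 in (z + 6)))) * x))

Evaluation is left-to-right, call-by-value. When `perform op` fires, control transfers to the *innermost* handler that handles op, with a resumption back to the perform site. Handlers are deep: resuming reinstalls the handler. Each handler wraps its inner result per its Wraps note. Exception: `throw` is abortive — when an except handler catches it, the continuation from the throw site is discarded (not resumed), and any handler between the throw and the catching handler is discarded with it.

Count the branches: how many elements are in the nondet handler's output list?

Evaluation trace:
choose[4, 2] @ H1
  branch[0] choose=4:
    choose[4, 3] @ H1
      branch[0] choose=4:
        H0 returns 0
        H1 returns [0]
      branch[1] choose=3:
        H0 returns 117
        H1 returns [117]
  branch[1] choose=2:
    choose[4, 3] @ H1
      branch[0] choose=4:
        H0 returns -234
        H1 returns [-234]
      branch[1] choose=3:
        H0 returns -117
        H1 returns [-117]
= [0, 117, -234, -117]

Answer: 4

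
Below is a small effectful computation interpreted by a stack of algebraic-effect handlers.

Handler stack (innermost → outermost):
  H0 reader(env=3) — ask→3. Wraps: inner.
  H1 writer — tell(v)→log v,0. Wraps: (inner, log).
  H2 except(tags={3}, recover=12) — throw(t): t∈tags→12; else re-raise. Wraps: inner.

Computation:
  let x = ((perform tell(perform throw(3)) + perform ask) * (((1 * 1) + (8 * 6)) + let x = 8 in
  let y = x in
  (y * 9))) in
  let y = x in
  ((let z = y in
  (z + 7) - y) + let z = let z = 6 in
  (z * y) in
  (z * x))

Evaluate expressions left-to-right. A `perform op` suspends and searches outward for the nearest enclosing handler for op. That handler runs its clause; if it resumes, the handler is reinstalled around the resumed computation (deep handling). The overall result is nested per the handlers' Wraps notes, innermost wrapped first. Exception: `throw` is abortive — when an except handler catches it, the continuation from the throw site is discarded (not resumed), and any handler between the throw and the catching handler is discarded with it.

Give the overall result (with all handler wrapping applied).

Working:
throw(3) @ H2 caught ⇒ 12
= 12

Answer: 12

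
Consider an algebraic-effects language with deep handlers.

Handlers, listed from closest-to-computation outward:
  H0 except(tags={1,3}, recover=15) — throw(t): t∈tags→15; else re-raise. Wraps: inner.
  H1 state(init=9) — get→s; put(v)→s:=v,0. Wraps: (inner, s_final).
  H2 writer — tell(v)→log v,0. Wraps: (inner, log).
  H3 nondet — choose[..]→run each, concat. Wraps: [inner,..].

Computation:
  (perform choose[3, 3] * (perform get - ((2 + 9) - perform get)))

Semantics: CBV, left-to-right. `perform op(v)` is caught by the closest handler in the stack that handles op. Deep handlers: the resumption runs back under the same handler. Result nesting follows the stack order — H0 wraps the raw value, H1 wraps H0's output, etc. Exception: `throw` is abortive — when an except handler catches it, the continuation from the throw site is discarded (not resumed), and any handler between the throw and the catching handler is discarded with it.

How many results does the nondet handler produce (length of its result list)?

Step-by-step:
choose[3, 3] @ H3
  branch[0] choose=3:
    get @ H1 ⇒ 9
    get @ H1 ⇒ 9
    H0 returns 21
    H1 returns (21, 9)
    H2 returns ((21, 9), ())
    H3 returns [((21, 9), ())]
  branch[1] choose=3:
    get @ H1 ⇒ 9
    get @ H1 ⇒ 9
    H0 returns 21
    H1 returns (21, 9)
    H2 returns ((21, 9), ())
    H3 returns [((21, 9), ())]
= [((21, 9), ()), ((21, 9), ())]

Answer: 2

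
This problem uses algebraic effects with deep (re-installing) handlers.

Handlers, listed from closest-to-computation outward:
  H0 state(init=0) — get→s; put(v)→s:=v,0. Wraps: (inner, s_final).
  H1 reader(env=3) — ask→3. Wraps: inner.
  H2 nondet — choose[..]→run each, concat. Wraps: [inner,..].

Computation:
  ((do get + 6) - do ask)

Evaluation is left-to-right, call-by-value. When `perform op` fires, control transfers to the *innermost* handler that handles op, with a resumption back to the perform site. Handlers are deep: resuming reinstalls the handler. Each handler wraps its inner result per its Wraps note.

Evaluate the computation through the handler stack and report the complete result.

Working:
get @ H0 ⇒ 0
ask @ H1 ⇒ 3
H0 returns (3, 0)
H1 returns (3, 0)
H2 returns [(3, 0)]
= [(3, 0)]

Answer: [(3, 0)]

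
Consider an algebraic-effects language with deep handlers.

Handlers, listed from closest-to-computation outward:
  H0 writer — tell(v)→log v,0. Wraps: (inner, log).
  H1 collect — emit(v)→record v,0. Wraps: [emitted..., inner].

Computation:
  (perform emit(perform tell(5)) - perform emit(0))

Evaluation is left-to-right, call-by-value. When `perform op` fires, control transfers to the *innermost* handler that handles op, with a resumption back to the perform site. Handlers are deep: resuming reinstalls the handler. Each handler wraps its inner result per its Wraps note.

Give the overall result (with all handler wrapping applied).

Step-by-step:
tell(5) @ H0 ⇒ log+=5
emit(0) @ H1 ⇒ out+=0
emit(0) @ H1 ⇒ out+=0
H0 returns (0, (5))
H1 returns [0, 0, (0, (5))]
= [0, 0, (0, (5))]

Answer: [0, 0, (0, (5))]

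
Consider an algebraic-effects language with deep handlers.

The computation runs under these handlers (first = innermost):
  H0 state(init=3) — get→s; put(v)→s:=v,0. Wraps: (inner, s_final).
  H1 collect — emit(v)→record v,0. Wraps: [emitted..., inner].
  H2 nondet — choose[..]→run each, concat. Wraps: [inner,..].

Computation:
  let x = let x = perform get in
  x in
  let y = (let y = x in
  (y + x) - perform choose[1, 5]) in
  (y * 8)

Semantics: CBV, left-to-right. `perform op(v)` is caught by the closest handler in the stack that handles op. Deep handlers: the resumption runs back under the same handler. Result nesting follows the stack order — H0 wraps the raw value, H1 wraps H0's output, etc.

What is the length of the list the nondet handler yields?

Answer: 2

Evaluation trace:
get @ H0 ⇒ 3
choose[1, 5] @ H2
  branch[0] choose=1:
    H0 returns (40, 3)
    H1 returns [(40, 3)]
    H2 returns [[(40, 3)]]
  branch[1] choose=5:
    H0 returns (8, 3)
    H1 returns [(8, 3)]
    H2 returns [[(8, 3)]]
= [[(40, 3)], [(8, 3)]]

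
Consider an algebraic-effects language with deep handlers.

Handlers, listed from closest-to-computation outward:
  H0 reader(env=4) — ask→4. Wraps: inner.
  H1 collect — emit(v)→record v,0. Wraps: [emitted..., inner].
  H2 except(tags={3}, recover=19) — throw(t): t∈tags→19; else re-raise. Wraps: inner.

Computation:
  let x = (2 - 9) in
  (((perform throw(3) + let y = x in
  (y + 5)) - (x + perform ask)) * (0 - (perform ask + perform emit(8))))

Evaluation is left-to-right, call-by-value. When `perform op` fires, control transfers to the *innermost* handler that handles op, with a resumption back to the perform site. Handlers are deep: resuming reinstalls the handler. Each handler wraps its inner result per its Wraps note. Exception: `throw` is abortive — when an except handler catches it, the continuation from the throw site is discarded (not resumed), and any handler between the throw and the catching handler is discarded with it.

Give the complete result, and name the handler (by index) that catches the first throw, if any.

Answer: 19 ; first throw caught by: H2

Step-by-step:
throw(3) @ H2 caught ⇒ 19
= 19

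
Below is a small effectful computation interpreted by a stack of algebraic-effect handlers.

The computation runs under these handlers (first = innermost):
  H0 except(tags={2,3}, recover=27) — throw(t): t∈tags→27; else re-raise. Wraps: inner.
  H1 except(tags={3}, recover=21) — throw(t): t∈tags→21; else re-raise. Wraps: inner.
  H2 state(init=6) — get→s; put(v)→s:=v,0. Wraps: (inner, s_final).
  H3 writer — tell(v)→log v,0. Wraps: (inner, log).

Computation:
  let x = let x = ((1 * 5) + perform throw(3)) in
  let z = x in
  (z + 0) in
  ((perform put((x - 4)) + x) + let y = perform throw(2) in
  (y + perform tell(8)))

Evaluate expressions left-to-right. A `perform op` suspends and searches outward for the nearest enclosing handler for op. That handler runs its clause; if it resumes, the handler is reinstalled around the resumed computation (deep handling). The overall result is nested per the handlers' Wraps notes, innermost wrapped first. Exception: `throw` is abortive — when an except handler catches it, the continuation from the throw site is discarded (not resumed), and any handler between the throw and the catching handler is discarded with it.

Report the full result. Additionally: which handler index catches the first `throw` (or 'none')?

Answer: ((27, 6), ()) ; first throw caught by: H0

Step-by-step:
throw(3) @ H0 caught ⇒ 27
H1 returns 27
H2 returns (27, 6)
H3 returns ((27, 6), ())
= ((27, 6), ())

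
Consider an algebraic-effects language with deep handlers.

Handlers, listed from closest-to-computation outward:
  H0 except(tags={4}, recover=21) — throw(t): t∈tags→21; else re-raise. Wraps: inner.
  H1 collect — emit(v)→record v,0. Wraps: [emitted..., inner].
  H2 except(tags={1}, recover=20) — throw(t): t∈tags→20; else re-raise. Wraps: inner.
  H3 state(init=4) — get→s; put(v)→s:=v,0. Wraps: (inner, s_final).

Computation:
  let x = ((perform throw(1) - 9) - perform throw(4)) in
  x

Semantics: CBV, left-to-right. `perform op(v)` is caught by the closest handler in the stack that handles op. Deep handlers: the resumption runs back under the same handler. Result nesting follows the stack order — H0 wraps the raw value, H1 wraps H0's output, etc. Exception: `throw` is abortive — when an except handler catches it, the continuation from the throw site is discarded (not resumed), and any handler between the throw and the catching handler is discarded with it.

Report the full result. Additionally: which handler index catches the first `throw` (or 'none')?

Answer: (20, 4) ; first throw caught by: H2

Step-by-step:
throw(1) @ H0 re-raised
throw(1) @ H2 caught ⇒ 20
H3 returns (20, 4)
= (20, 4)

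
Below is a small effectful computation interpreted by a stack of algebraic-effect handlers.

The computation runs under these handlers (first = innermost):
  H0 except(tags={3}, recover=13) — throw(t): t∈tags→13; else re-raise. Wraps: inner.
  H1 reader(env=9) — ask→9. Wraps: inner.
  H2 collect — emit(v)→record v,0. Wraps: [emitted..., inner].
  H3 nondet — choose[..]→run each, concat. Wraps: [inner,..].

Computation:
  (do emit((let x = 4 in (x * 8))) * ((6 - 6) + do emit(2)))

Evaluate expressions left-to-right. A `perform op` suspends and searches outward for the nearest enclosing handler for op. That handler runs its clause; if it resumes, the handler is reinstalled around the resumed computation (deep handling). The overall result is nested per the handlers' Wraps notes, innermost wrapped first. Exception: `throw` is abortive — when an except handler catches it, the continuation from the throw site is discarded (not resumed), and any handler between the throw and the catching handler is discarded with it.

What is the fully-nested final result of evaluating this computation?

Step-by-step:
emit(32) @ H2 ⇒ out+=32
emit(2) @ H2 ⇒ out+=2
H0 returns 0
H1 returns 0
H2 returns [32, 2, 0]
H3 returns [[32, 2, 0]]
= [[32, 2, 0]]

Answer: [[32, 2, 0]]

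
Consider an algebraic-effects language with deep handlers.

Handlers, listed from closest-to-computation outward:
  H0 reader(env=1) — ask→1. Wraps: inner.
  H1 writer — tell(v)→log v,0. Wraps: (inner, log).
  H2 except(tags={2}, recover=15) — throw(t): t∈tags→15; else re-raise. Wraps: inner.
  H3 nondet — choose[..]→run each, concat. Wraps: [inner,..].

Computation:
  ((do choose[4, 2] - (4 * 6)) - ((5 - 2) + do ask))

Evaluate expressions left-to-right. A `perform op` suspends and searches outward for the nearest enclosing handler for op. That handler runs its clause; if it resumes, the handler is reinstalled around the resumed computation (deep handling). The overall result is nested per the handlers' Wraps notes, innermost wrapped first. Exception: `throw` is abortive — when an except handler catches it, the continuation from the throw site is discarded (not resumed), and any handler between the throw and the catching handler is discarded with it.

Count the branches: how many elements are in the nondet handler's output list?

Answer: 2

Working:
choose[4, 2] @ H3
  branch[0] choose=4:
    ask @ H0 ⇒ 1
    H0 returns -24
    H1 returns (-24, ())
    H2 returns (-24, ())
    H3 returns [(-24, ())]
  branch[1] choose=2:
    ask @ H0 ⇒ 1
    H0 returns -26
    H1 returns (-26, ())
    H2 returns (-26, ())
    H3 returns [(-26, ())]
= [(-24, ()), (-26, ())]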